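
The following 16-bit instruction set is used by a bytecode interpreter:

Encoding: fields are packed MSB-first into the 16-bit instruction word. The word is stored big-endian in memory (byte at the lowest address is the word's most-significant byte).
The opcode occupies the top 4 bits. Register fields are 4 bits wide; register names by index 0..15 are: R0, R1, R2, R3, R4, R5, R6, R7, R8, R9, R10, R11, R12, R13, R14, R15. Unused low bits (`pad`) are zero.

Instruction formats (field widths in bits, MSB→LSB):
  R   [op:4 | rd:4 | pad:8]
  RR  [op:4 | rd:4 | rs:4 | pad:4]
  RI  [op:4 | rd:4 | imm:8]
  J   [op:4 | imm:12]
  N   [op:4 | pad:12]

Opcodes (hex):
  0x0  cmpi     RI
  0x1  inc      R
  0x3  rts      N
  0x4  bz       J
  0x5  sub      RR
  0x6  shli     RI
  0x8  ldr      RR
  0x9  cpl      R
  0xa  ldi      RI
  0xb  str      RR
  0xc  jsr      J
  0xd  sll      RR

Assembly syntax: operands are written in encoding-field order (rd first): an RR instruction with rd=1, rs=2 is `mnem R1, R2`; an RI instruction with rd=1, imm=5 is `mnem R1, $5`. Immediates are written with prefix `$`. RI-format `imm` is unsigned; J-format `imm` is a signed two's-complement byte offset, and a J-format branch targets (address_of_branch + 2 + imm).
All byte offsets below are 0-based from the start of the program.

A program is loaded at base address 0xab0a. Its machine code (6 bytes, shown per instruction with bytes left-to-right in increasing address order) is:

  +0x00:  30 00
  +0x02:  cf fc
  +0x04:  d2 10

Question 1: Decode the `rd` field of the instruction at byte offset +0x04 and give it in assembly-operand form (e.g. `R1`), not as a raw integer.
+0x04: d2 10 ⇒ word 0xd210 (big)
  top 4b → 0xd → sll [RR]
  [11:8] rd=2 = R2
  [7:4] rs=1 = R1

R2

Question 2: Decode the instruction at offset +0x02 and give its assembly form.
jsr $-4

[02] cf fc → 0xcffc
  top 4b → 0xc → jsr [J]
  [11:0] imm=4092 (s12→-4) = $-4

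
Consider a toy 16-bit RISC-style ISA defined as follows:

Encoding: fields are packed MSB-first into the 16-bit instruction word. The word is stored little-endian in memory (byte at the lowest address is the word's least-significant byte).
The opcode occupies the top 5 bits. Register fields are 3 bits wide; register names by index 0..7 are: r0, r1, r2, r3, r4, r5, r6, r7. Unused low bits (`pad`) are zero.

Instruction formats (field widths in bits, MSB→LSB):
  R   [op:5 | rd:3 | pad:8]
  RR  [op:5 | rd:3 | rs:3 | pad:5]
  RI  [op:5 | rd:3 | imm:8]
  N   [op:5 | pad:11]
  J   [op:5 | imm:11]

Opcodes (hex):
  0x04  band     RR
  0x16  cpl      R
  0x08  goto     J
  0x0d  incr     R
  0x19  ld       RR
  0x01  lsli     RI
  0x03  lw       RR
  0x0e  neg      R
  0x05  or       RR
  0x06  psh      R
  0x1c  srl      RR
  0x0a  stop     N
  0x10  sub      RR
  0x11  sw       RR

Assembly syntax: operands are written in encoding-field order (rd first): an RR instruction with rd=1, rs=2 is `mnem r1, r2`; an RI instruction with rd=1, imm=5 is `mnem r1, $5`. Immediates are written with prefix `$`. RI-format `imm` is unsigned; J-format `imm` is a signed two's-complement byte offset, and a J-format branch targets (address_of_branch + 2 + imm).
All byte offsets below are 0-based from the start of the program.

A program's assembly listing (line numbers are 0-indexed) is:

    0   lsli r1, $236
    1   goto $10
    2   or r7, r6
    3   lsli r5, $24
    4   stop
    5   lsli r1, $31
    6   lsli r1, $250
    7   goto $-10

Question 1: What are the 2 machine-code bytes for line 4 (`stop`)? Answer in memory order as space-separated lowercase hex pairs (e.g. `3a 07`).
4. stop fields op=0xa:5|pad=0:11 → word 5000h → 00 50

00 50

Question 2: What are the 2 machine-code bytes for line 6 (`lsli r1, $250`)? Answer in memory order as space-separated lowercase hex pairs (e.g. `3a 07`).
L6: lsli op=0x1:5|rd=1:3|imm=250:8 ⇒ 0x09fa ⇒ little fa 09

fa 09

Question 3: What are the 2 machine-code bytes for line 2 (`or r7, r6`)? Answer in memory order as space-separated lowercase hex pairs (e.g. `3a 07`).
2. or fields op=0x5:5|rd=7:3|rs=6:3|pad=0:5 → word 2fc0h → c0 2f

c0 2f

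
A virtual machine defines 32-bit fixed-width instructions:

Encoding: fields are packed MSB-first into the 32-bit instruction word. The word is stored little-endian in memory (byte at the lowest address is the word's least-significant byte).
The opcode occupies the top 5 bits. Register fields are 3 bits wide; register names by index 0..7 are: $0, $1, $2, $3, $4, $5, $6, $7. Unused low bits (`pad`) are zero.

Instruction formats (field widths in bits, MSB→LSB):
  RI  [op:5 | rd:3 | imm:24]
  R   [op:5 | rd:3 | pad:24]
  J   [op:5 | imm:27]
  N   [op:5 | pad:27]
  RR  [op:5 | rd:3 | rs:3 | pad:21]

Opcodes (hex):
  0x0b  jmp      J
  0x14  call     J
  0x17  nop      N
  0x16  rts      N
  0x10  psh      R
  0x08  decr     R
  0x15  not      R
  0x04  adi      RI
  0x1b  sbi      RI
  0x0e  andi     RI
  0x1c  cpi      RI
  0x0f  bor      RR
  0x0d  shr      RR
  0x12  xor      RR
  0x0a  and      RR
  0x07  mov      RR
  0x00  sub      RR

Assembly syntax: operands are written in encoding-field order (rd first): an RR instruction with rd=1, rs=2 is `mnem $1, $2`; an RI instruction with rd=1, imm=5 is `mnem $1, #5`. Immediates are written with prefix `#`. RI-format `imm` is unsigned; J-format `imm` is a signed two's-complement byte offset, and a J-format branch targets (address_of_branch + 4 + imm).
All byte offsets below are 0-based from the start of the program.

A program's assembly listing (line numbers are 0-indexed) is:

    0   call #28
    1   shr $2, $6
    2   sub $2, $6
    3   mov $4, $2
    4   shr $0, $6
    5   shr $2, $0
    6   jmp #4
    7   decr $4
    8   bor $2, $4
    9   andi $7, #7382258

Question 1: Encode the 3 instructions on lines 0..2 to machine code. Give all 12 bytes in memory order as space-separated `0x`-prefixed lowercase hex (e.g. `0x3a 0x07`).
0x1c 0x00 0x00 0xa0 0x00 0x00 0xc0 0x6a 0x00 0x00 0xc0 0x02

line 0 (call): pack op=0x14:5|imm=28:27 = 0xa000001c; little→ 1c 00 00 a0
line 1 (shr): pack op=0xd:5|rd=2:3|rs=6:3|pad=0:21 = 0x6ac00000; little→ 00 00 c0 6a
line 2 (sub): pack op=0x0:5|rd=2:3|rs=6:3|pad=0:21 = 0x02c00000; little→ 00 00 c0 02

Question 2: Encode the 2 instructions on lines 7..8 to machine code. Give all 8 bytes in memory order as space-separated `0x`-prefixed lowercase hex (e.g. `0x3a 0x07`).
0x00 0x00 0x00 0x44 0x00 0x00 0x80 0x7a

L7: decr op=0x8:5|rd=4:3|pad=0:24 ⇒ 0x44000000 ⇒ little 00 00 00 44
L8: bor op=0xf:5|rd=2:3|rs=4:3|pad=0:21 ⇒ 0x7a800000 ⇒ little 00 00 80 7a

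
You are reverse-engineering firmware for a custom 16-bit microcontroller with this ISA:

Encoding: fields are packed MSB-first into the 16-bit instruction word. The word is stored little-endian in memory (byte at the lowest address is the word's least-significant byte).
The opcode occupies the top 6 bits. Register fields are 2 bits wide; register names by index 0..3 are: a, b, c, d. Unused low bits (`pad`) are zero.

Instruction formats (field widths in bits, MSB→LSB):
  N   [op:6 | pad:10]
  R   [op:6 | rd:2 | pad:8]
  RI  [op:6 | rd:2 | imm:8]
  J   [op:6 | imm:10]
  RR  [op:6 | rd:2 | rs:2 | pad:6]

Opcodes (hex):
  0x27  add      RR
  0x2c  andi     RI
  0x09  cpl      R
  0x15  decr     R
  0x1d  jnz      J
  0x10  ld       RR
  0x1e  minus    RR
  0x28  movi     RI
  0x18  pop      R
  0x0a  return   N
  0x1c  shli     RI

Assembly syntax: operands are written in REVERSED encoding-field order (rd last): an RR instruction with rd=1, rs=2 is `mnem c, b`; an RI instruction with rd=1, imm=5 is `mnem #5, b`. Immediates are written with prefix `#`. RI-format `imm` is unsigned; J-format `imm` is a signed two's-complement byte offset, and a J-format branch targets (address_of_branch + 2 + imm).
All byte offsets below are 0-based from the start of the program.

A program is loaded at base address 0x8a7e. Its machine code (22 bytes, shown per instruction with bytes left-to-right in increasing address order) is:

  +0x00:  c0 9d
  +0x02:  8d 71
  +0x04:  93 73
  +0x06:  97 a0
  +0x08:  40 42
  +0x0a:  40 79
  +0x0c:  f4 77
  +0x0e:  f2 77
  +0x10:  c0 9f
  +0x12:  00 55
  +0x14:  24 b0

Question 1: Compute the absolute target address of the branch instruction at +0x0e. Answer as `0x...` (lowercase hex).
0x8a80

+0x0e: f2 77 ⇒ word 0x77f2 (little)
  opcode bits[15:10]=0x1d: jnz/J
  [9:0] imm=1010 (s10→-14) = #-14
  target = base 0x8a7e + off 0x0e + 2 + imm -14 = 0x8a80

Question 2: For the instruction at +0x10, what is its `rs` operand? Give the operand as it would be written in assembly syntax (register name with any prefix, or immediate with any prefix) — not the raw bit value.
d

[10] c0 9f → 0x9fc0
  top 6b → 0x27 → add [RR]
  [9:8] rd=3 = d
  [7:6] rs=3 = d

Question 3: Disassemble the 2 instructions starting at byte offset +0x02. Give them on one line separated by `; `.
+0x02: 8d 71 ⇒ word 0x718d (little)
  op=0x718d>>10=0x1c ⇒ shli (RI)
  rd@[9:8]=0x1 ⇒ b
  imm@[7:0]=0x8d ⇒ #141
+0x04: 93 73 ⇒ word 0x7393 (little)
  op=0x7393>>10=0x1c ⇒ shli (RI)
  rd@[9:8]=0x3 ⇒ d
  imm@[7:0]=0x93 ⇒ #147

shli #141, b; shli #147, d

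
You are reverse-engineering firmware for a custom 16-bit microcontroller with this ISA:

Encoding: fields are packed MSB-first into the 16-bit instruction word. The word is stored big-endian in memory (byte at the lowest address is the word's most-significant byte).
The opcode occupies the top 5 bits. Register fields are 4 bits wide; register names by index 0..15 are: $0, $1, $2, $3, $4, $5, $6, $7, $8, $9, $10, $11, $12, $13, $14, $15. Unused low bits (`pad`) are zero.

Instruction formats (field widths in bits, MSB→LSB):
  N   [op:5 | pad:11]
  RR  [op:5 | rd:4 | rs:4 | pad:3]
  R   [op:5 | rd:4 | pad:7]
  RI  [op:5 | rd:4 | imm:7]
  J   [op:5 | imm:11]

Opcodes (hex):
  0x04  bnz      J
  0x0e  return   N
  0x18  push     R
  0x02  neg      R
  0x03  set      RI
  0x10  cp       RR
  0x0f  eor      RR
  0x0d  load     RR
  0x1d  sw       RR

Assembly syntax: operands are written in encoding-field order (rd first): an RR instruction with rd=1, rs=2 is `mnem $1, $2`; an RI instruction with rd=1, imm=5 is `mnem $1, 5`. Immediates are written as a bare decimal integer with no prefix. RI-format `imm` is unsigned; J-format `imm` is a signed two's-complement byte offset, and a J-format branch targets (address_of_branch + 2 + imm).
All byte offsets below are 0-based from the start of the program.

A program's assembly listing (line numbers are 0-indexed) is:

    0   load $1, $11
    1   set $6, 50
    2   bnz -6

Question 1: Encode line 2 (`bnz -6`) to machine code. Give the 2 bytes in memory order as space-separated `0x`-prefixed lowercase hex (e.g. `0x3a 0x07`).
0x27 0xfa

L2: bnz op=0x4:5|imm=-6:11 ⇒ 0x27fa ⇒ big 27 fa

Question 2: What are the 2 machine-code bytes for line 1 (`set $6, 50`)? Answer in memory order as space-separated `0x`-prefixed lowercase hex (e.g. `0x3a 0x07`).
0x1b 0x32

L1: set op=0x3:5|rd=6:4|imm=50:7 ⇒ 0x1b32 ⇒ big 1b 32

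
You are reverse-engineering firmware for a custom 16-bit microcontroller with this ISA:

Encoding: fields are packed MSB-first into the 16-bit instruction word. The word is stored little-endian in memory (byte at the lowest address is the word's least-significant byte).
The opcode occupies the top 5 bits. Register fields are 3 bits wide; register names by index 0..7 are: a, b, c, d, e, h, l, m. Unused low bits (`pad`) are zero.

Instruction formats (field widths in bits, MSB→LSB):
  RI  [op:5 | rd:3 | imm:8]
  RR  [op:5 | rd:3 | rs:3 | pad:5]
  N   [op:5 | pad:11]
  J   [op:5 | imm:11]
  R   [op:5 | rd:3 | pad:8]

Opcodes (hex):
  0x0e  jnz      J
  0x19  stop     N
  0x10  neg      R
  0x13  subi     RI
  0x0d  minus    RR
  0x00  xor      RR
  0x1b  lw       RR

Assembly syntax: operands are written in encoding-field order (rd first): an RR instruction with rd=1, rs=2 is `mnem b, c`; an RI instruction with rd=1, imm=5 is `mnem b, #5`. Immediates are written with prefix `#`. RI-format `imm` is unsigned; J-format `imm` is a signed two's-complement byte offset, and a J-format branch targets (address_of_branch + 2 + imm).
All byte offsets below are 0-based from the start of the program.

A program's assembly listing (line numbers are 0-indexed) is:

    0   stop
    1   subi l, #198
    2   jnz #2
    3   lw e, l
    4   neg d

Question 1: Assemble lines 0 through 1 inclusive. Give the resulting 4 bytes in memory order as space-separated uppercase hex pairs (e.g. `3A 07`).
0. stop fields op=0x19:5|pad=0:11 → word c800h → 00 c8
1. subi fields op=0x13:5|rd=6:3|imm=198:8 → word 9ec6h → c6 9e

00 C8 C6 9E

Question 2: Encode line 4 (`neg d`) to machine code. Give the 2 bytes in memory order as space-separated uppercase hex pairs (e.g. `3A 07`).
L4: neg op=0x10:5|rd=3:3|pad=0:8 ⇒ 0x8300 ⇒ little 00 83

00 83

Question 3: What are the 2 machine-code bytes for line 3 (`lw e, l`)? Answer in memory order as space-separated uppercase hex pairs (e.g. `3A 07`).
C0 DC

3. lw fields op=0x1b:5|rd=4:3|rs=6:3|pad=0:5 → word dcc0h → c0 dc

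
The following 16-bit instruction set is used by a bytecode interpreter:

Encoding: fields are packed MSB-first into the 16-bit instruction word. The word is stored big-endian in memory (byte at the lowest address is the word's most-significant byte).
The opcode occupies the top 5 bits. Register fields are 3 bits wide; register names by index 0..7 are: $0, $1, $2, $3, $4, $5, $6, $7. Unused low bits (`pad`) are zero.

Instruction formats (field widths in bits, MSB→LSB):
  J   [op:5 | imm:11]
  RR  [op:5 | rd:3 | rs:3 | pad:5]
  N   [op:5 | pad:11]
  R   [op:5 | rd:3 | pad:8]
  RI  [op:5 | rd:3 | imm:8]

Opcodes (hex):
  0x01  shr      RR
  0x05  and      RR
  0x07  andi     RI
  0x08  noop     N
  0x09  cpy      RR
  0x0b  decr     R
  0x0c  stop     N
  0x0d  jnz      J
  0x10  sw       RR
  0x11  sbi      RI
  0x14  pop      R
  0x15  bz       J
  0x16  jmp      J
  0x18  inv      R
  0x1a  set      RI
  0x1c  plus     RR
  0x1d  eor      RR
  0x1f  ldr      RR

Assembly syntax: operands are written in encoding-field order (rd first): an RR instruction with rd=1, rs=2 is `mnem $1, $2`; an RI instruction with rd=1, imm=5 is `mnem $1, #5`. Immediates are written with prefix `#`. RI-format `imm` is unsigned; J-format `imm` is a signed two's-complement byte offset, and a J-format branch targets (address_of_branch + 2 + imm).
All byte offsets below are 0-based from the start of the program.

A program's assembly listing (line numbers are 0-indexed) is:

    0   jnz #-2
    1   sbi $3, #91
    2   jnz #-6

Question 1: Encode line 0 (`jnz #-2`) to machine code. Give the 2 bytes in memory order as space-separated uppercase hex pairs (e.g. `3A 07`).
line 0 (jnz): pack op=0xd:5|imm=-2:11 = 0x6ffe; big→ 6f fe

6F FE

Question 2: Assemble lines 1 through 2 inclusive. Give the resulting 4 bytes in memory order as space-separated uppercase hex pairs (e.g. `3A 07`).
1. sbi fields op=0x11:5|rd=3:3|imm=91:8 → word 8b5bh → 8b 5b
2. jnz fields op=0xd:5|imm=-6:11 → word 6ffah → 6f fa

8B 5B 6F FA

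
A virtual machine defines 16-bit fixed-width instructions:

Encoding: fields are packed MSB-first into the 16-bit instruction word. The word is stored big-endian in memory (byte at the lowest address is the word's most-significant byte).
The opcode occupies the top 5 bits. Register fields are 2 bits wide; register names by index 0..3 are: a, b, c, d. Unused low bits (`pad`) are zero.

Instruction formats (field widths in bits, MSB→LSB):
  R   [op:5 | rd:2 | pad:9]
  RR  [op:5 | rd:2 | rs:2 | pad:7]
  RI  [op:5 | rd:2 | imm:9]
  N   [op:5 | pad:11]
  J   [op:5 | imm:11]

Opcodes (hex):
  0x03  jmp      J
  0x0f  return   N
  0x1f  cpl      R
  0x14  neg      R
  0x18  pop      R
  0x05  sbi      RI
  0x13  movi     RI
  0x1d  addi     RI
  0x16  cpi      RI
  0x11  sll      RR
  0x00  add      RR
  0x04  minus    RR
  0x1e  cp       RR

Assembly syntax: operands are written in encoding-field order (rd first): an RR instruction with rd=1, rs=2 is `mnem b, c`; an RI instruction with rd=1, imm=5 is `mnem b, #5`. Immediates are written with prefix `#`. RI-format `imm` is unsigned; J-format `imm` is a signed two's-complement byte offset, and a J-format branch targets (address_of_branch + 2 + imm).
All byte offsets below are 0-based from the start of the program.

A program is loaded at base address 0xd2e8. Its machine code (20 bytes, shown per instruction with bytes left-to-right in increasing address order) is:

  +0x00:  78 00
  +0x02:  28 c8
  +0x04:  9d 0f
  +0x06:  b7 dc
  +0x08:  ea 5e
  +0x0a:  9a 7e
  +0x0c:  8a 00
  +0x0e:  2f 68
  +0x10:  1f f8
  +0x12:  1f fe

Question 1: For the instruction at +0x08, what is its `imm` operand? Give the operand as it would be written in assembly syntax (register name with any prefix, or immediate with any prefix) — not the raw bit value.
+0x08: ea 5e ⇒ word 0xea5e (big)
  op=0xea5e>>11=0x1d ⇒ addi (RI)
  rd@[10:9]=0x1 ⇒ b
  imm@[8:0]=0x5e ⇒ #94

#94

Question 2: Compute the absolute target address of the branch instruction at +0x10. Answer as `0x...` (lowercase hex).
0xd2f2

@+10  big-endian(1f f8) = 0x1ff8
  op=0x1ff8>>11=0x3 ⇒ jmp (J)
  imm: (w>>0)&0x7ff=0x7f8 (s11→-8) → #-8
  target = base 0xd2e8 + off 0x10 + 2 + imm -8 = 0xd2f2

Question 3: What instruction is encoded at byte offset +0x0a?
movi b, #126

[0a] 9a 7e → 0x9a7e
  top 5b → 0x13 → movi [RI]
  [10:9] rd=1 = b
  [8:0] imm=126 = #126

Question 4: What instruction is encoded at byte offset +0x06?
cpi d, #476

off 0x06: read b7 dc as big → 0xb7dc
  opcode bits[15:11]=0x16: cpi/RI
  rd: (w>>9)&0x3=0x3 → d
  imm: (w>>0)&0x1ff=0x1dc → #476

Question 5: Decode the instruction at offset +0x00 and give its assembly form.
+0x00: 78 00 ⇒ word 0x7800 (big)
  opcode bits[15:11]=0xf: return/N

return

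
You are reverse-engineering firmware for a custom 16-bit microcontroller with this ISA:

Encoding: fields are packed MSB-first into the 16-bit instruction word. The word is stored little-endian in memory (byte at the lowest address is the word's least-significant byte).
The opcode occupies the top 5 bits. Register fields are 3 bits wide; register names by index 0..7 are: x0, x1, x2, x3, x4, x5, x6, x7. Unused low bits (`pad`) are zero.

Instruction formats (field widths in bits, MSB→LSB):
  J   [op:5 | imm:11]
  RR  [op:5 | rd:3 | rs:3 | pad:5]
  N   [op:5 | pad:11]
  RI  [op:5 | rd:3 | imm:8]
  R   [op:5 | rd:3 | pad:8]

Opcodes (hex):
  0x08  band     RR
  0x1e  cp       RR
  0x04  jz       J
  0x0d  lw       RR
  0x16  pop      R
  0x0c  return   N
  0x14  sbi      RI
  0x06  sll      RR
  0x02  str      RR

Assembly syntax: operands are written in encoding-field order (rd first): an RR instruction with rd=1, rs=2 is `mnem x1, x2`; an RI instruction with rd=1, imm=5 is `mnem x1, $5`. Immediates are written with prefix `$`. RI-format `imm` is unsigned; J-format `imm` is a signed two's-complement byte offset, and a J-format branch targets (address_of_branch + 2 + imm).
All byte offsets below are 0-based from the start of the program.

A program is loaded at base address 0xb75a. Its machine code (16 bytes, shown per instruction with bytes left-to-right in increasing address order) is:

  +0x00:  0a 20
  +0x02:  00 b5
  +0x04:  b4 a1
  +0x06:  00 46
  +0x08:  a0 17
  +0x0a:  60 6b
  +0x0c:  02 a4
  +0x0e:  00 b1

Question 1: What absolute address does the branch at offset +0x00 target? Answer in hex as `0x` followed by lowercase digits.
0xb766

+0x00: 0a 20 ⇒ word 0x200a (little)
  op=0x200a>>11=0x4 ⇒ jz (J)
  imm@[10:0]=0xa ⇒ $10
  target = base 0xb75a + off 0x00 + 2 + imm 10 = 0xb766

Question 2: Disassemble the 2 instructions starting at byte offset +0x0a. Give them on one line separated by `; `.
[0a] 60 6b → 0x6b60
  op=0x6b60>>11=0xd ⇒ lw (RR)
  rd@[10:8]=0x3 ⇒ x3
  rs@[7:5]=0x3 ⇒ x3
[0c] 02 a4 → 0xa402
  op=0xa402>>11=0x14 ⇒ sbi (RI)
  rd@[10:8]=0x4 ⇒ x4
  imm@[7:0]=0x2 ⇒ $2

lw x3, x3; sbi x4, $2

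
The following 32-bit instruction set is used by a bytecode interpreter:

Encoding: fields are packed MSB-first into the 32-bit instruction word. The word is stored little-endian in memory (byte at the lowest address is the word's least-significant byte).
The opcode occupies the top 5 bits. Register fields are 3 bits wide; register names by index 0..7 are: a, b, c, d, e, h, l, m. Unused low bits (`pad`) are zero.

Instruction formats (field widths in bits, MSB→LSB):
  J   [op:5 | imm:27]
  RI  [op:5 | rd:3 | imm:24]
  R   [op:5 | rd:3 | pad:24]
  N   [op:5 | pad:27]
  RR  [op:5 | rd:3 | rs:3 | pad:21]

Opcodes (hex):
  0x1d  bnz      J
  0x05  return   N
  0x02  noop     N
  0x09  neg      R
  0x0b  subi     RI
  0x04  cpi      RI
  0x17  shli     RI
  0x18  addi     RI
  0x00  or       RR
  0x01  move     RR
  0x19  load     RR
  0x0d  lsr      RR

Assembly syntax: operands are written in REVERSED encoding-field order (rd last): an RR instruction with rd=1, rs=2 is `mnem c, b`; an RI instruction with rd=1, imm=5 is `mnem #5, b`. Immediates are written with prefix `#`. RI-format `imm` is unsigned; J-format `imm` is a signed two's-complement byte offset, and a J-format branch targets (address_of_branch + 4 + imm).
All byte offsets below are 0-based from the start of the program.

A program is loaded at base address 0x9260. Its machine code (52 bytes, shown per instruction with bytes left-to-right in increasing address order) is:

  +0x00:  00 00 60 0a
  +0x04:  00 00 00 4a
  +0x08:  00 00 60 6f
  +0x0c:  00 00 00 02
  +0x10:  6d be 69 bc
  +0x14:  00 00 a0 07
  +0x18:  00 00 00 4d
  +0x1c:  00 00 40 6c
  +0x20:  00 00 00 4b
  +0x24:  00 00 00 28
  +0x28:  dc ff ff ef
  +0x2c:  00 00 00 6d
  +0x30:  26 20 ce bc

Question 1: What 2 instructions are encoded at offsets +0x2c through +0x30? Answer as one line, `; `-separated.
off 0x2c: read 00 00 00 6d as little → 0x6d000000
  op=0x6d000000>>27=0xd ⇒ lsr (RR)
  [26:24] rd=5 = h
  [23:21] rs=0 = a
off 0x30: read 26 20 ce bc as little → 0xbcce2026
  op=0xbcce2026>>27=0x17 ⇒ shli (RI)
  [26:24] rd=4 = e
  [23:0] imm=13508646 = #13508646

lsr a, h; shli #13508646, e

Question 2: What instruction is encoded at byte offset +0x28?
+0x28: dc ff ff ef ⇒ word 0xefffffdc (little)
  opcode bits[31:27]=0x1d: bnz/J
  imm: (w>>0)&0x7ffffff=0x7ffffdc (s27→-36) → #-36

bnz #-36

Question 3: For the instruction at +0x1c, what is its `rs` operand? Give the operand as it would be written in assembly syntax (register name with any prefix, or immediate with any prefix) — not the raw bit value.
c

[1c] 00 00 40 6c → 0x6c400000
  op=0x6c400000>>27=0xd ⇒ lsr (RR)
  rd: (w>>24)&0x7=0x4 → e
  rs: (w>>21)&0x7=0x2 → c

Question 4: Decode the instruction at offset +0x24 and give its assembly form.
return

@+24  little-endian(00 00 00 28) = 0x28000000
  op=0x28000000>>27=0x5 ⇒ return (N)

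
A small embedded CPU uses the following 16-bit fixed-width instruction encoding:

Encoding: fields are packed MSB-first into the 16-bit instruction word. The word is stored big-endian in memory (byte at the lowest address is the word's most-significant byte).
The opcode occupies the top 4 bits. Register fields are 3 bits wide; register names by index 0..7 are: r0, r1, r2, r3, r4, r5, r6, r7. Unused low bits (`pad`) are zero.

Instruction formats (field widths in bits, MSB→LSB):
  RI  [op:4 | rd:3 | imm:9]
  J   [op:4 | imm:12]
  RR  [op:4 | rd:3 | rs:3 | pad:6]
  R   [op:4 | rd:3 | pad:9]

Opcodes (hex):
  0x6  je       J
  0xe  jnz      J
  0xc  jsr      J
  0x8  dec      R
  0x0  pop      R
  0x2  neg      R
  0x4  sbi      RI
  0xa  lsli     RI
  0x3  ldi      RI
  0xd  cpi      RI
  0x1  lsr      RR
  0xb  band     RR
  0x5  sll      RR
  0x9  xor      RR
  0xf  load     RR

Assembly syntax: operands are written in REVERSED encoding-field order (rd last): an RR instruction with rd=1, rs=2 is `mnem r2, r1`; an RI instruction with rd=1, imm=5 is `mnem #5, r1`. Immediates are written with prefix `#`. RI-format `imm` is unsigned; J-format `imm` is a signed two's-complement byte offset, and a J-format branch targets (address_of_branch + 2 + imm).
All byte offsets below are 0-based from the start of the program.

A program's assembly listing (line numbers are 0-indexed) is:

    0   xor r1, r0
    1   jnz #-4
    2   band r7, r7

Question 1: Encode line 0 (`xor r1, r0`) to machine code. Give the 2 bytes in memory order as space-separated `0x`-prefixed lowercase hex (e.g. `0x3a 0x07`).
0x90 0x40

line 0 (xor): pack op=0x9:4|rd=0:3|rs=1:3|pad=0:6 = 0x9040; big→ 90 40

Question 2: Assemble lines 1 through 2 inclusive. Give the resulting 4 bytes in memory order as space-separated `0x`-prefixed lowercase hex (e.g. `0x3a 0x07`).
0xef 0xfc 0xbf 0xc0

1. jnz fields op=0xe:4|imm=-4:12 → word effch → ef fc
2. band fields op=0xb:4|rd=7:3|rs=7:3|pad=0:6 → word bfc0h → bf c0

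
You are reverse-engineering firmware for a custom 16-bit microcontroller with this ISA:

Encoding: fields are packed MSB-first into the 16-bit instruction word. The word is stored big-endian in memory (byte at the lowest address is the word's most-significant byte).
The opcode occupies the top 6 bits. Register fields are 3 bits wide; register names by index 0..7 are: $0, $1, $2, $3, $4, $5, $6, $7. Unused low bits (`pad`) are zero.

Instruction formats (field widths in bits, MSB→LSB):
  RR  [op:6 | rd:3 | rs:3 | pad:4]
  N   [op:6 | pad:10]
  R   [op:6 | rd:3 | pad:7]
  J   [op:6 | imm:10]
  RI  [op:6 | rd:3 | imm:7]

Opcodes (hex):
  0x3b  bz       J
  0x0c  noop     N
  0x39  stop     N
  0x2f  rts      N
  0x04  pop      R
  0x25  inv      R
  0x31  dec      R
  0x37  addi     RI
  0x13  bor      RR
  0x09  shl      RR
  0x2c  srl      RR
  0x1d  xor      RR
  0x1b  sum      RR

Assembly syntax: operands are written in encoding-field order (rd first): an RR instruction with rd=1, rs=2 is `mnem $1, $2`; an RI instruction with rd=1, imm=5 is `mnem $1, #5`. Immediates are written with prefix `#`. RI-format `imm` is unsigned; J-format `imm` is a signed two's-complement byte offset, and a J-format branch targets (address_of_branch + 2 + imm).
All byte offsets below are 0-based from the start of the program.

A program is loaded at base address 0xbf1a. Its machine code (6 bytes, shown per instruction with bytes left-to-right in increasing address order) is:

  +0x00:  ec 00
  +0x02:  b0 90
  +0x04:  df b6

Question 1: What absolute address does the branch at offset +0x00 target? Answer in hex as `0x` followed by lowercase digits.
0xbf1c

off 0x00: read ec 00 as big → 0xec00
  opcode bits[15:10]=0x3b: bz/J
  [9:0] imm=0 = #0
  target = base 0xbf1a + off 0x00 + 2 + imm 0 = 0xbf1c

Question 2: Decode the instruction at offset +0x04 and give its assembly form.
addi $7, #54

off 0x04: read df b6 as big → 0xdfb6
  op=0xdfb6>>10=0x37 ⇒ addi (RI)
  rd: (w>>7)&0x7=0x7 → $7
  imm: (w>>0)&0x7f=0x36 → #54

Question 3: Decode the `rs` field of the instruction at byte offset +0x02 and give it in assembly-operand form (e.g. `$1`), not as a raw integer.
off 0x02: read b0 90 as big → 0xb090
  op=0xb090>>10=0x2c ⇒ srl (RR)
  rd: (w>>7)&0x7=0x1 → $1
  rs: (w>>4)&0x7=0x1 → $1

$1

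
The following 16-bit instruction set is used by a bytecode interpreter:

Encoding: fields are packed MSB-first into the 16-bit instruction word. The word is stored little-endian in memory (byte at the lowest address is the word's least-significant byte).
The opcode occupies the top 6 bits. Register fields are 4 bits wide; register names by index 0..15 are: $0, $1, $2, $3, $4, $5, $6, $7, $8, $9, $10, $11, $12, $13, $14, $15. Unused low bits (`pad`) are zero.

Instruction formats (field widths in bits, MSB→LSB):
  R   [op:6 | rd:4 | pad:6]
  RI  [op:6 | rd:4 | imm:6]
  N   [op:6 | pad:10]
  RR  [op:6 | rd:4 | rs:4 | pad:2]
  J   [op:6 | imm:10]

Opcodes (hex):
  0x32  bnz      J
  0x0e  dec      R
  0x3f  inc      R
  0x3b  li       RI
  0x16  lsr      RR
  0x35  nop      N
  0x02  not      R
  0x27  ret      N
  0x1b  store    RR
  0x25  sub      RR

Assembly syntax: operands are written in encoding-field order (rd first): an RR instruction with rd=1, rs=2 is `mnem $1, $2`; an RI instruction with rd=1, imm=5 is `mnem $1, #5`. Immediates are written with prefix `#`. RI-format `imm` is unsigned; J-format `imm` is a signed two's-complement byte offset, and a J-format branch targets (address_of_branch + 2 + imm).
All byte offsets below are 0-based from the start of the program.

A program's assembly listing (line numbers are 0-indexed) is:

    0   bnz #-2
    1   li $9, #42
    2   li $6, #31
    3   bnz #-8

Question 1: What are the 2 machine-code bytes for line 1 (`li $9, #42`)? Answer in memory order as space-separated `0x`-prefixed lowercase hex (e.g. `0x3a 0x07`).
line 1 (li): pack op=0x3b:6|rd=9:4|imm=42:6 = 0xee6a; little→ 6a ee

0x6a 0xee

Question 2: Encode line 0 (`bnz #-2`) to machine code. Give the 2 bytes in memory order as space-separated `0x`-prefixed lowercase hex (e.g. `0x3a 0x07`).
0xfe 0xcb

0. bnz fields op=0x32:6|imm=-2:10 → word cbfeh → fe cb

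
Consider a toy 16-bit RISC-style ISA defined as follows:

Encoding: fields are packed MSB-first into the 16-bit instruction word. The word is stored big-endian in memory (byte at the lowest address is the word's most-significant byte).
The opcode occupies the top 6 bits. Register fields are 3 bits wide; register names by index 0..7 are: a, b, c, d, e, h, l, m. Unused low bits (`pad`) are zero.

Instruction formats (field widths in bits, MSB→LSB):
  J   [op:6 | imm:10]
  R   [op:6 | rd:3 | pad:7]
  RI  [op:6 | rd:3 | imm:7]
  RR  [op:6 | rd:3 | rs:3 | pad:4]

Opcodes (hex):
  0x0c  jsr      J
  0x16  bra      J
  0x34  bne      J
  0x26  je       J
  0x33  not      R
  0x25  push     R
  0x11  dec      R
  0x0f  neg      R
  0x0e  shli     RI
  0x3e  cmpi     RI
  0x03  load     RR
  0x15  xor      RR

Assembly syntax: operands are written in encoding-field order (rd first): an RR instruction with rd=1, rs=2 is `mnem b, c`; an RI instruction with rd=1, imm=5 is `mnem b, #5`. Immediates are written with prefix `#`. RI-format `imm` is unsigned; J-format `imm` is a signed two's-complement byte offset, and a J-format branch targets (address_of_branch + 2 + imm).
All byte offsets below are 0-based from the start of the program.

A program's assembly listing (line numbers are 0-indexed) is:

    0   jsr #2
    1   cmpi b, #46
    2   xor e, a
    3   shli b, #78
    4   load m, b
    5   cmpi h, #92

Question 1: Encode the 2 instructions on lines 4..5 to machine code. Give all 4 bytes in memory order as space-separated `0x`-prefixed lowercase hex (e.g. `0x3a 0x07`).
0x0f 0x90 0xfa 0xdc

L4: load op=0x3:6|rd=7:3|rs=1:3|pad=0:4 ⇒ 0x0f90 ⇒ big 0f 90
L5: cmpi op=0x3e:6|rd=5:3|imm=92:7 ⇒ 0xfadc ⇒ big fa dc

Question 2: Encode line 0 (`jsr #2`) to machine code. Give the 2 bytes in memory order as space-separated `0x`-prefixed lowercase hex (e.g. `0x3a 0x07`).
line 0 (jsr): pack op=0xc:6|imm=2:10 = 0x3002; big→ 30 02

0x30 0x02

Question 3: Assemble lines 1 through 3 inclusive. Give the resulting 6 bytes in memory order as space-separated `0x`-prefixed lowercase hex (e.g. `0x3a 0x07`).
line 1 (cmpi): pack op=0x3e:6|rd=1:3|imm=46:7 = 0xf8ae; big→ f8 ae
line 2 (xor): pack op=0x15:6|rd=4:3|rs=0:3|pad=0:4 = 0x5600; big→ 56 00
line 3 (shli): pack op=0xe:6|rd=1:3|imm=78:7 = 0x38ce; big→ 38 ce

0xf8 0xae 0x56 0x00 0x38 0xce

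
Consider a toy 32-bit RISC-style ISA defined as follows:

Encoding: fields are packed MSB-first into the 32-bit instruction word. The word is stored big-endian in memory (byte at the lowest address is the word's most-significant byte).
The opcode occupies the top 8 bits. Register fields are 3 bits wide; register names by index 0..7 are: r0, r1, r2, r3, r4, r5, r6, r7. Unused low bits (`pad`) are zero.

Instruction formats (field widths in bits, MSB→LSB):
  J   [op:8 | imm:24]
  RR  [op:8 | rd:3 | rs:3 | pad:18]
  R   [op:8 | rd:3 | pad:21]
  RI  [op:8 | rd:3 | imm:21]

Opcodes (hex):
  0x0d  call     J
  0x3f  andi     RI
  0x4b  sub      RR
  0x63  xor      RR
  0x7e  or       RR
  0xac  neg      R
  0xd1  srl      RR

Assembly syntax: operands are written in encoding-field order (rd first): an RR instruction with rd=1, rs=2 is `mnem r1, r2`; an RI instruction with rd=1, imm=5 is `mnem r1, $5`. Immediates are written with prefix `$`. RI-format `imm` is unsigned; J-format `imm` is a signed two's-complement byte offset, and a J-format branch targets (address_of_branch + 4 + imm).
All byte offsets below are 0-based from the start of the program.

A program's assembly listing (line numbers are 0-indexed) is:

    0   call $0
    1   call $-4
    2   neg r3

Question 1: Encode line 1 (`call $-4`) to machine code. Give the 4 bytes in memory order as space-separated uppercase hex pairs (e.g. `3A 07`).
L1: call op=0xd:8|imm=-4:24 ⇒ 0x0dfffffc ⇒ big 0d ff ff fc

0D FF FF FC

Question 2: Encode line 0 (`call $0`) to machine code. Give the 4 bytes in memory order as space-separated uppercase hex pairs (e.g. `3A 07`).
L0: call op=0xd:8|imm=0:24 ⇒ 0x0d000000 ⇒ big 0d 00 00 00

0D 00 00 00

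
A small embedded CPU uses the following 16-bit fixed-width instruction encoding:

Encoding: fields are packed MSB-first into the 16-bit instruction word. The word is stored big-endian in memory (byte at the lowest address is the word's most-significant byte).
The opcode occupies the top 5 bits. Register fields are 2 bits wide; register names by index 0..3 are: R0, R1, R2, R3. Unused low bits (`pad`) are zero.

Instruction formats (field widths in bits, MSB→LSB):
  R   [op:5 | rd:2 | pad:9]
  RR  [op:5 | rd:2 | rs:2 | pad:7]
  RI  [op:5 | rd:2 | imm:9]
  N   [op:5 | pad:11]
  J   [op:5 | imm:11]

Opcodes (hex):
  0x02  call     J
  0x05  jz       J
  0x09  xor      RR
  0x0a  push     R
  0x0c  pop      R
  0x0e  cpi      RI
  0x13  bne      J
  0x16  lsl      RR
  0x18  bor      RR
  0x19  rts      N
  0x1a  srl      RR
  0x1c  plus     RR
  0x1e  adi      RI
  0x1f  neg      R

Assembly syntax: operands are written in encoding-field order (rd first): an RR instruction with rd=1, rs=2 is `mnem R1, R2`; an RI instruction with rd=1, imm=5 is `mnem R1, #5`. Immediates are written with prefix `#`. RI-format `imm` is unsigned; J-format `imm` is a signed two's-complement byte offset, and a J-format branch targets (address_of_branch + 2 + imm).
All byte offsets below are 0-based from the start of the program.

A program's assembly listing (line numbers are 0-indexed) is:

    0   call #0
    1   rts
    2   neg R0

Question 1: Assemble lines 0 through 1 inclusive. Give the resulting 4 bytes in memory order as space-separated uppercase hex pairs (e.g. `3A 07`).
0. call fields op=0x2:5|imm=0:11 → word 1000h → 10 00
1. rts fields op=0x19:5|pad=0:11 → word c800h → c8 00

10 00 C8 00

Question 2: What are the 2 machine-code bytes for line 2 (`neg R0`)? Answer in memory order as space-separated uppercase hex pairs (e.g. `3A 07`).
F8 00

L2: neg op=0x1f:5|rd=0:2|pad=0:9 ⇒ 0xf800 ⇒ big f8 00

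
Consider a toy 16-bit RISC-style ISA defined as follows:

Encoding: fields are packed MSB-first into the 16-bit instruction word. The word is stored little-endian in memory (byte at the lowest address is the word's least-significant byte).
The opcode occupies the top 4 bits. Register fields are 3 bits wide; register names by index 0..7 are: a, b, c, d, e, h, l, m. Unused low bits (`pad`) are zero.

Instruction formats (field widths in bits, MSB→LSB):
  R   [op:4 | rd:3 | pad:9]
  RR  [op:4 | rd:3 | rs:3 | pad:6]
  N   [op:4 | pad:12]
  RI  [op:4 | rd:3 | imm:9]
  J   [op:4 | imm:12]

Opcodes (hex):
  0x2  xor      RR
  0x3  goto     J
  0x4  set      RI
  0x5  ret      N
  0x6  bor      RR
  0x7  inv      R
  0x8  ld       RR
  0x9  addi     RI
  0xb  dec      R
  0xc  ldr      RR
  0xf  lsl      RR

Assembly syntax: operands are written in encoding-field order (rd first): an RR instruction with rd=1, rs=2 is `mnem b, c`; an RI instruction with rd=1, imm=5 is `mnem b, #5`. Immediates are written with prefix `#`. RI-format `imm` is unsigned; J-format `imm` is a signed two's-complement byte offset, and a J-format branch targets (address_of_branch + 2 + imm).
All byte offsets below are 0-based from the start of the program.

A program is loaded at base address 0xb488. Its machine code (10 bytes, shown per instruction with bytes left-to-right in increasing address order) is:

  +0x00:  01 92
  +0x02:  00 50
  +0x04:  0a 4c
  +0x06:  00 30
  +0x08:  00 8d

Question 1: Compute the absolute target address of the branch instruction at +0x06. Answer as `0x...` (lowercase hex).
0xb490

+0x06: 00 30 ⇒ word 0x3000 (little)
  opcode bits[15:12]=0x3: goto/J
  [11:0] imm=0 = #0
  target = base 0xb488 + off 0x06 + 2 + imm 0 = 0xb490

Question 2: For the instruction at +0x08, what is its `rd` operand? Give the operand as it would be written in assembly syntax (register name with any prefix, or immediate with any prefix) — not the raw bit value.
l

+0x08: 00 8d ⇒ word 0x8d00 (little)
  opcode bits[15:12]=0x8: ld/RR
  rd@[11:9]=0x6 ⇒ l
  rs@[8:6]=0x4 ⇒ e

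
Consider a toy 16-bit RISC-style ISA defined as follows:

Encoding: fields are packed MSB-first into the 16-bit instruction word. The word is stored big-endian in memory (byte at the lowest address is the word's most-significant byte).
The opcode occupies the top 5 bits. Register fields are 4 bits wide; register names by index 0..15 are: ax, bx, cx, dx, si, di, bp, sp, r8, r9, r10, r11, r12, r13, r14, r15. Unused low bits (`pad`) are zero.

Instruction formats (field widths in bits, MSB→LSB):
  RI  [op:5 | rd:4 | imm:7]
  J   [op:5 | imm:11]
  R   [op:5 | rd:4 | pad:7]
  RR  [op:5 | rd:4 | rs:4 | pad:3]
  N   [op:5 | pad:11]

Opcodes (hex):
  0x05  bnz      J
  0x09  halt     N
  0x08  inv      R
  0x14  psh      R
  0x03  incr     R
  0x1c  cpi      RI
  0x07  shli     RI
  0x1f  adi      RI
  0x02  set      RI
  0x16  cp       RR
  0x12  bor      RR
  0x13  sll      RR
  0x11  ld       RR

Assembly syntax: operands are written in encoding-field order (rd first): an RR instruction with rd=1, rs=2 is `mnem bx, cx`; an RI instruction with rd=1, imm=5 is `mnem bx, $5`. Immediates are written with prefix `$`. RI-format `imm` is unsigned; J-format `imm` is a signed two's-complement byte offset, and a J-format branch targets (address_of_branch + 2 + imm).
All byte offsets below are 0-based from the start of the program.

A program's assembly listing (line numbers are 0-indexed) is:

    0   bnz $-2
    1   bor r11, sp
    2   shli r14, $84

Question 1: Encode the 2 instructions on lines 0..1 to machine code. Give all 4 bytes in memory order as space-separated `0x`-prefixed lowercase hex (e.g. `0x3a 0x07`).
0x2f 0xfe 0x95 0xb8

line 0 (bnz): pack op=0x5:5|imm=-2:11 = 0x2ffe; big→ 2f fe
line 1 (bor): pack op=0x12:5|rd=11:4|rs=7:4|pad=0:3 = 0x95b8; big→ 95 b8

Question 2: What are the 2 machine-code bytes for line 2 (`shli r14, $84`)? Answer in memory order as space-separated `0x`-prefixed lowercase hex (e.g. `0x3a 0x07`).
0x3f 0x54

2. shli fields op=0x7:5|rd=14:4|imm=84:7 → word 3f54h → 3f 54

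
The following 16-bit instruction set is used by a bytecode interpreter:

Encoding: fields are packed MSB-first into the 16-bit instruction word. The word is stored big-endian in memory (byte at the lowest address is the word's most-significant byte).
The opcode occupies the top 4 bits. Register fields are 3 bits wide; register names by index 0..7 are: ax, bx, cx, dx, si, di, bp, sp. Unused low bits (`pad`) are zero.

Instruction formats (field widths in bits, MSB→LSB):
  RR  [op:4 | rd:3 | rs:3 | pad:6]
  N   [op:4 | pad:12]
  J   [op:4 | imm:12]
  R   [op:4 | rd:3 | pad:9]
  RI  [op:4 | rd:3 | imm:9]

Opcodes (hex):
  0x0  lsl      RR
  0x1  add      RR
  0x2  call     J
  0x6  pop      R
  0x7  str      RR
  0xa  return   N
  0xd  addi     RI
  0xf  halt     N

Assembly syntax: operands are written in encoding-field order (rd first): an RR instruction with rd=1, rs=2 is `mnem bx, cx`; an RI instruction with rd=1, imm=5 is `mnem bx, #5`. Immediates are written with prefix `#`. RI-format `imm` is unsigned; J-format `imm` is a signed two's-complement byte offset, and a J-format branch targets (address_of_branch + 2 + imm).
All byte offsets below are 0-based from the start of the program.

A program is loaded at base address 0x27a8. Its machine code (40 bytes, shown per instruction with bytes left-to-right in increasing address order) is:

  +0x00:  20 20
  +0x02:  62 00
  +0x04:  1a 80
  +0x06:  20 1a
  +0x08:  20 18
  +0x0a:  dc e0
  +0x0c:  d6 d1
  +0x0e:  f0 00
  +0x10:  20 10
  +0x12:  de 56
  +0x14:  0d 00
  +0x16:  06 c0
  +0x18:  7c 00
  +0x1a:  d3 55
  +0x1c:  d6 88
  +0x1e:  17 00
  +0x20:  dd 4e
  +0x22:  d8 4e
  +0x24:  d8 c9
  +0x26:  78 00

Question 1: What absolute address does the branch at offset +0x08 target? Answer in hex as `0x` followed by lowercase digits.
0x27ca

[08] 20 18 → 0x2018
  opcode bits[15:12]=0x2: call/J
  imm: (w>>0)&0xfff=0x18 → #24
  target = base 0x27a8 + off 0x08 + 2 + imm 24 = 0x27ca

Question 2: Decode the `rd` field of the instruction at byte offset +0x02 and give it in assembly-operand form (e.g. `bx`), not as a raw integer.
off 0x02: read 62 00 as big → 0x6200
  top 4b → 0x6 → pop [R]
  rd@[11:9]=0x1 ⇒ bx

bx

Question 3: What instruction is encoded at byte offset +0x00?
call #32

[00] 20 20 → 0x2020
  top 4b → 0x2 → call [J]
  [11:0] imm=32 = #32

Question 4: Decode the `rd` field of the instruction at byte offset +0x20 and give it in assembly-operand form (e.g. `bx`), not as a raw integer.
bp

+0x20: dd 4e ⇒ word 0xdd4e (big)
  op=0xdd4e>>12=0xd ⇒ addi (RI)
  rd@[11:9]=0x6 ⇒ bp
  imm@[8:0]=0x14e ⇒ #334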